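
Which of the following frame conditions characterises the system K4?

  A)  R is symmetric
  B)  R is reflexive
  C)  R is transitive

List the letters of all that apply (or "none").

C

(A) this class determines KB, not K4.
(B) this class determines T (= KT), not K4.
(C) K4 is sound and complete for exactly this class.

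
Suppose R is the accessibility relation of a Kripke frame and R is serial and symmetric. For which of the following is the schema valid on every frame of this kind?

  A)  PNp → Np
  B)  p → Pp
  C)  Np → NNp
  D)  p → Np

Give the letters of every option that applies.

(A) PNp → Np is the dual of axiom 5; it is valid on a frame exactly when R is euclidean. Such an R need not be euclidean, so not valid.
(B) p → Pp is the dual of axiom T; it is valid on a frame exactly when R is reflexive. Such an R need not be reflexive, so not valid.
(C) axiom 4: valid iff R is transitive. Such an R need not be transitive — not valid.
(D) p → Np is valid only on frames where every R-edge is a self-loop. Such an R need not be a subset of the identity — not valid.

none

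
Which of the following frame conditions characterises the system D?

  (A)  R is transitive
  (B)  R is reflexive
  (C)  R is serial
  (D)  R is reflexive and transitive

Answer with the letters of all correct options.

C

(A) this class determines K4, not D.
(B) this class determines T (= KT), not D.
(C) D is sound and complete for exactly this class.
(D) this class determines S4, not D.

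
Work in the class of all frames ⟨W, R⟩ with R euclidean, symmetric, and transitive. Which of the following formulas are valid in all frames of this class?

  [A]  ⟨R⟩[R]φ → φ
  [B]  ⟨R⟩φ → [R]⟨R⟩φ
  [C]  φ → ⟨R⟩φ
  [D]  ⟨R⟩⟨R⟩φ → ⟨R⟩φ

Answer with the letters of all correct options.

(A) the dual of axiom B: valid iff R is symmetric. Every such R is symmetric — valid.
(B) ⟨R⟩φ → [R]⟨R⟩φ (axiom 5) characterises the euclidean frames. Every such R is euclidean — valid.
(C) φ → ⟨R⟩φ (the dual of axiom T) characterises the reflexive frames. Such an R need not be reflexive — not valid.
(D) ⟨R⟩⟨R⟩φ → ⟨R⟩φ (the dual of axiom 4) characterises the transitive frames. Every such R is transitive — valid.

A, B, D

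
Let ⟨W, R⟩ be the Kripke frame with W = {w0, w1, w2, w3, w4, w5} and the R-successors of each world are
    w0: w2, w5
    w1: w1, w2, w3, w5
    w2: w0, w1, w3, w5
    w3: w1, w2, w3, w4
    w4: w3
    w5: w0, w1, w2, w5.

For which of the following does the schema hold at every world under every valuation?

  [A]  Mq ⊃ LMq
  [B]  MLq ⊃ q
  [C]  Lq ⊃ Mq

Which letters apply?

B, C

R is symmetric: every R-edge is matched by its reverse.
R is not euclidean: w1 R w3 and w1 R w5 but not w3 R w5.
R is serial: every world has an R-successor.
(A) axiom 5: valid iff R is euclidean. R is not euclidean — not valid.
(B) MLq ⊃ q (the dual of axiom B) characterises the symmetric frames. R is symmetric — valid.
(C) Lq ⊃ Mq is axiom D, which corresponds to seriality. R is serial — valid.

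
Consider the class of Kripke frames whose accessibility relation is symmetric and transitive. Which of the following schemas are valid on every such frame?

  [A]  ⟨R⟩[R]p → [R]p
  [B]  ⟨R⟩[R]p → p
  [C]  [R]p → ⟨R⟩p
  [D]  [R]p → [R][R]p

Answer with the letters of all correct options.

A, B, D

A symmetric transitive relation is euclidean (uRv and uRw give vRu by symmetry, then vRw by transitivity).
(A) the dual of axiom 5: valid iff R is euclidean. Every such R is euclidean — valid.
(B) ⟨R⟩[R]p → p (the dual of axiom B) characterises the symmetric frames. Every such R is symmetric — valid.
(C) [R]p → ⟨R⟩p is axiom D; it is valid on a frame exactly when R is serial. Such an R need not be serial, so not valid.
(D) [R]p → [R][R]p (axiom 4) characterises the transitive frames. Every such R is transitive — valid.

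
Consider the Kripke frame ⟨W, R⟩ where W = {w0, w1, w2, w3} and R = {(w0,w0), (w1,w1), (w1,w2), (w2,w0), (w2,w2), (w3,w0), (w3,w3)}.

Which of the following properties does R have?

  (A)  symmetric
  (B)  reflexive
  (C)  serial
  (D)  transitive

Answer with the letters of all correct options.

(A) not symmetric: w1 R w2 but not w2 R w1.
(B) reflexive: each world relates to itself.
(C) serial: every world has an R-successor.
(D) not transitive: w1 R w2 and w2 R w0 but not w1 R w0.

B, C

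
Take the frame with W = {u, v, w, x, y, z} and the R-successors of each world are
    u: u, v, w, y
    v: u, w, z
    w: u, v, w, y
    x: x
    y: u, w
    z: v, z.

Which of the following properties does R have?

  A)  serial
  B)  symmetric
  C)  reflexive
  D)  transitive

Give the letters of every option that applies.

(A) serial: every world has an R-successor.
(B) symmetric: every R-edge is matched by its reverse.
(C) not reflexive: not v R v.
(D) not transitive: u R v and v R z but not u R z.

A, B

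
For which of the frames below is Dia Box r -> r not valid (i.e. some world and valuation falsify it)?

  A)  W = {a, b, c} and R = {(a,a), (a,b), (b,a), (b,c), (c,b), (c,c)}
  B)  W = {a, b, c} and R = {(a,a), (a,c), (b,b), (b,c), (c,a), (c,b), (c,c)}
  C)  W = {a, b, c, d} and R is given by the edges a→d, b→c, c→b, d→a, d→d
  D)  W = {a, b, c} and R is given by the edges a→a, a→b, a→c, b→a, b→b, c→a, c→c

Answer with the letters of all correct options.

none

The schema Dia Box r -> r is the dual of axiom B; it is valid on a frame iff R is symmetric.
(A) R is symmetric (every R-edge is matched by its reverse), so the schema is valid here.
(B) R is symmetric (every R-edge is matched by its reverse), so the schema is valid here.
(C) R is symmetric (every R-edge is matched by its reverse), so the schema is valid here.
(D) R is symmetric (every R-edge is matched by its reverse), so the schema is valid here.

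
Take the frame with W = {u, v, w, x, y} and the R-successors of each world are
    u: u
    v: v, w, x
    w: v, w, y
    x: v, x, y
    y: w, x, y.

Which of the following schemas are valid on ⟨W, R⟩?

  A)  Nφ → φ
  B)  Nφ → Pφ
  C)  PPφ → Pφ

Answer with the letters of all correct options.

A, B

R is reflexive: each world relates to itself.
R is not transitive: v R w and w R y but not v R y.
R is serial: every world has an R-successor.
(A) axiom T: valid iff R is reflexive. R is reflexive — valid.
(B) Nφ → Pφ is axiom D, which corresponds to seriality. R is serial — valid.
(C) PPφ → Pφ is the dual of axiom 4, which corresponds to transitivity. R is not transitive — not valid.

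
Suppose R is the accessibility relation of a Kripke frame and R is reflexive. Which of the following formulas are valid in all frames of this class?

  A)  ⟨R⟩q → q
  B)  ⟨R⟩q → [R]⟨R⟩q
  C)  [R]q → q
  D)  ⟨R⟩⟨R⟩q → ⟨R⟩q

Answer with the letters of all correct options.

A reflexive relation is serial.
(A) ⟨R⟩q → q (the converse of T) corresponds to R being a subset of the identity. Such an R need not be a subset of the identity, so not valid.
(B) axiom 5: valid iff R is euclidean. Such an R need not be euclidean — not valid.
(C) axiom T: valid iff R is reflexive. Every such R is reflexive — valid.
(D) the dual of axiom 4: valid iff R is transitive. Such an R need not be transitive — not valid.

C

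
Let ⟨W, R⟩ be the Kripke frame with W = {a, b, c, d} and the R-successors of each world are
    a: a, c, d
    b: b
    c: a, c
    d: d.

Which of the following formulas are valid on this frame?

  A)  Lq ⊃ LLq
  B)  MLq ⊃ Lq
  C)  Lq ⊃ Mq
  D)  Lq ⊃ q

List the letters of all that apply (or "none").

C, D

R is reflexive: each world relates to itself.
R is not transitive: c R a and a R d but not c R d.
R is not euclidean: a R c and a R d but not c R d.
R is serial: every world has an R-successor.
(A) axiom 4: valid iff R is transitive. R is not transitive — not valid.
(B) the dual of axiom 5: valid iff R is euclidean. R is not euclidean — not valid.
(C) Lq ⊃ Mq (axiom D) characterises the serial frames. R is serial — valid.
(D) Lq ⊃ q is axiom T, which corresponds to reflexivity. R is reflexive — valid.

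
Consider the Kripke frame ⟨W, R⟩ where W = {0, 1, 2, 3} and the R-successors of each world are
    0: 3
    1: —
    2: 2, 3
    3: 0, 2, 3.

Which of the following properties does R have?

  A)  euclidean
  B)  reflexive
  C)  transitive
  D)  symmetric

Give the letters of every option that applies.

D

(A) not euclidean: 3 R 0 and 3 R 2 but not 0 R 2.
(B) not reflexive: not 0 R 0.
(C) not transitive: 0 R 3 and 3 R 0 but not 0 R 0.
(D) symmetric: every R-edge is matched by its reverse.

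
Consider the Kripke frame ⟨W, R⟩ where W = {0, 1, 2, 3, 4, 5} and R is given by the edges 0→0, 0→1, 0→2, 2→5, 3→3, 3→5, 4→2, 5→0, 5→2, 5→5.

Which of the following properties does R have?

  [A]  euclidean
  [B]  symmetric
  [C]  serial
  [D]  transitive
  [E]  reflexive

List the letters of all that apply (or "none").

none

(A) not euclidean: 0 R 1 and 0 R 0 but not 1 R 0.
(B) not symmetric: 0 R 1 but not 1 R 0.
(C) not serial: 1 has no R-successor.
(D) not transitive: 0 R 2 and 2 R 5 but not 0 R 5.
(E) not reflexive: not 1 R 1.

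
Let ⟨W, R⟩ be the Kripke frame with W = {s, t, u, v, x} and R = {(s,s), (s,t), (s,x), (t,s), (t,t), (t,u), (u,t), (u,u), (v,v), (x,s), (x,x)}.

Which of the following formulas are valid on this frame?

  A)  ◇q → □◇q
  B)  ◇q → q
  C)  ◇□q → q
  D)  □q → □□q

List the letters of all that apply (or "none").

R is symmetric: every R-edge is matched by its reverse.
R is not transitive: s R t and t R u but not s R u.
R is not euclidean: s R t and s R x but not t R x.
R is not a subset of the identity: s R t with s ≠ t.
(A) ◇q → □◇q is axiom 5; it is valid on a frame exactly when R is euclidean. R is not euclidean, so not valid.
(B) ◇q → q is the converse of T; it holds exactly when R ⊆ identity. Here R ⊄ identity — not valid.
(C) the dual of axiom B: valid iff R is symmetric. R is symmetric — valid.
(D) □q → □□q is axiom 4; it is valid on a frame exactly when R is transitive. R is not transitive, so not valid.

C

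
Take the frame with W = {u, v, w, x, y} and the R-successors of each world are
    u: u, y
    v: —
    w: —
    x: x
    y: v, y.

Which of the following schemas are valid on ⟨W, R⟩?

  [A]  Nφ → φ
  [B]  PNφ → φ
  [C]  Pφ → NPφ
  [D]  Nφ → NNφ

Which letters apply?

R is not reflexive: not v R v.
R is not symmetric: u R y but not y R u.
R is not transitive: u R y and y R v but not u R v.
R is not euclidean: u R y and u R u but not y R u.
(A) Nφ → φ (axiom T) characterises the reflexive frames. R is not reflexive — not valid.
(B) the dual of axiom B: valid iff R is symmetric. R is not symmetric — not valid.
(C) Pφ → NPφ is axiom 5; it is valid on a frame exactly when R is euclidean. R is not euclidean, so not valid.
(D) Nφ → NNφ is axiom 4; it is valid on a frame exactly when R is transitive. R is not transitive, so not valid.

none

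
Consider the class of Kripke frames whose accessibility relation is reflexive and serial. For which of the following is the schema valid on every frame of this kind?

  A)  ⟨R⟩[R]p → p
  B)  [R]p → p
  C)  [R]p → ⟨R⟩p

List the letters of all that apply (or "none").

B, C

(A) ⟨R⟩[R]p → p (the dual of axiom B) characterises the symmetric frames. Such an R need not be symmetric — not valid.
(B) [R]p → p is axiom T; it is valid on a frame exactly when R is reflexive. Every such R is reflexive, so valid.
(C) [R]p → ⟨R⟩p (axiom D) characterises the serial frames. Every such R is serial — valid.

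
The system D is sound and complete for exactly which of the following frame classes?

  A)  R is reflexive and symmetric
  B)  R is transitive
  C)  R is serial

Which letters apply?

(A) this class determines B (= KTB), not D.
(B) this class determines K4, not D.
(C) D is sound and complete for exactly this class.

C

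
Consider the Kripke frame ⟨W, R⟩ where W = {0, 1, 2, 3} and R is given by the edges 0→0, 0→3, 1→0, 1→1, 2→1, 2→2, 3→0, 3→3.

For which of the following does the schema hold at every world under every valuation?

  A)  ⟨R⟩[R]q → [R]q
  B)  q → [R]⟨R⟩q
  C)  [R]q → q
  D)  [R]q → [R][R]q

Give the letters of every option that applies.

C

R is reflexive: each world relates to itself.
R is not symmetric: 1 R 0 but not 0 R 1.
R is not transitive: 1 R 0 and 0 R 3 but not 1 R 3.
R is not euclidean: 1 R 0 and 1 R 1 but not 0 R 1.
(A) ⟨R⟩[R]q → [R]q is the dual of axiom 5, which corresponds to the euclidean property. R is not euclidean — not valid.
(B) q → [R]⟨R⟩q is axiom B, which corresponds to symmetry. R is not symmetric — not valid.
(C) [R]q → q is axiom T; it is valid on a frame exactly when R is reflexive. R is reflexive, so valid.
(D) [R]q → [R][R]q (axiom 4) characterises the transitive frames. R is not transitive — not valid.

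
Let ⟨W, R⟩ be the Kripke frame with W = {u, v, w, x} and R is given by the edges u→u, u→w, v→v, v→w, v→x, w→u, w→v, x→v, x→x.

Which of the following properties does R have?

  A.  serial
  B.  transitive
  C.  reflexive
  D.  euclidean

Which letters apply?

A

(A) serial: every world has an R-successor.
(B) not transitive: u R w and w R v but not u R v.
(C) not reflexive: not w R w.
(D) not euclidean: v R w and v R x but not w R x.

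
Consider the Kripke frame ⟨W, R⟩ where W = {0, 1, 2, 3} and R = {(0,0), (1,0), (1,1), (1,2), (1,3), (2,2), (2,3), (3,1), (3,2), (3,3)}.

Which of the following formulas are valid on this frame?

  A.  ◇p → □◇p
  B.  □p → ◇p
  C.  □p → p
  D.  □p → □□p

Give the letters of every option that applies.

R is reflexive: each world relates to itself.
R is not transitive: 2 R 3 and 3 R 1 but not 2 R 1.
R is not euclidean: 1 R 0 and 1 R 1 but not 0 R 1.
R is serial: every world has an R-successor.
(A) ◇p → □◇p (axiom 5) characterises the euclidean frames. R is not euclidean — not valid.
(B) axiom D: valid iff R is serial. R is serial — valid.
(C) □p → p is axiom T; it is valid on a frame exactly when R is reflexive. R is reflexive, so valid.
(D) □p → □□p is axiom 4, which corresponds to transitivity. R is not transitive — not valid.

B, C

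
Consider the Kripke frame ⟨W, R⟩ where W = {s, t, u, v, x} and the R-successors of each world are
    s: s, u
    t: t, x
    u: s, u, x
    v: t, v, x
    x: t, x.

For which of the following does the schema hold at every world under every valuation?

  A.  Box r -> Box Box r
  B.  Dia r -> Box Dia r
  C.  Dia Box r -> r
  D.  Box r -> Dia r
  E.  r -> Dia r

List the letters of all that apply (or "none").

R is reflexive: each world relates to itself.
R is not symmetric: u R x but not x R u.
R is not transitive: s R u and u R x but not s R x.
R is not euclidean: u R s and u R x but not s R x.
R is serial: every world has an R-successor.
(A) Box r -> Box Box r is axiom 4, which corresponds to transitivity. R is not transitive — not valid.
(B) Dia r -> Box Dia r is axiom 5, which corresponds to the euclidean property. R is not euclidean — not valid.
(C) Dia Box r -> r is the dual of axiom B; it is valid on a frame exactly when R is symmetric. R is not symmetric, so not valid.
(D) Box r -> Dia r is axiom D; it is valid on a frame exactly when R is serial. R is serial, so valid.
(E) r -> Dia r (the dual of axiom T) characterises the reflexive frames. R is reflexive — valid.

D, E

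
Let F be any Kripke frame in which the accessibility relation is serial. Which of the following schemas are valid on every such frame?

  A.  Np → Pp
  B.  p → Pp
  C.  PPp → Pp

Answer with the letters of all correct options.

(A) Np → Pp is axiom D, which corresponds to seriality. Every such R is serial — valid.
(B) p → Pp is the dual of axiom T, which corresponds to reflexivity. Such an R need not be reflexive — not valid.
(C) PPp → Pp is the dual of axiom 4, which corresponds to transitivity. Such an R need not be transitive — not valid.

A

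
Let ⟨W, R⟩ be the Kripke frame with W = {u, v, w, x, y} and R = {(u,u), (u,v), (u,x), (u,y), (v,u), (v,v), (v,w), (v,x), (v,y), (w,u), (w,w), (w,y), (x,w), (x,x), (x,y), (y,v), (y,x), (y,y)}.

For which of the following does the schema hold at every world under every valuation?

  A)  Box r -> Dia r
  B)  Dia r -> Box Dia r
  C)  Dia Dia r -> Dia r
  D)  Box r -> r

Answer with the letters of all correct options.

A, D

R is reflexive: each world relates to itself.
R is not transitive: u R v and v R w but not u R w.
R is not euclidean: u R x and u R u but not x R u.
R is serial: every world has an R-successor.
(A) Box r -> Dia r is axiom D, which corresponds to seriality. R is serial — valid.
(B) Dia r -> Box Dia r is axiom 5; it is valid on a frame exactly when R is euclidean. R is not euclidean, so not valid.
(C) Dia Dia r -> Dia r is the dual of axiom 4, which corresponds to transitivity. R is not transitive — not valid.
(D) axiom T: valid iff R is reflexive. R is reflexive — valid.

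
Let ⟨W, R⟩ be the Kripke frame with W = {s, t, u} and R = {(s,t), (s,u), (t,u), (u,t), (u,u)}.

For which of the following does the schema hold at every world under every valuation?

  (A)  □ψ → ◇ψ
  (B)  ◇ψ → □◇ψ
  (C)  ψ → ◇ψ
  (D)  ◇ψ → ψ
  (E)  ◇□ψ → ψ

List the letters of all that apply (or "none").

R is not reflexive: not s R s.
R is not symmetric: s R t but not t R s.
R is not euclidean: s R t and s R t but not t R t.
R is serial: every world has an R-successor.
R is not a subset of the identity: s R t with s ≠ t.
(A) axiom D: valid iff R is serial. R is serial — valid.
(B) ◇ψ → □◇ψ (axiom 5) characterises the euclidean frames. R is not euclidean — not valid.
(C) ψ → ◇ψ (the dual of axiom T) characterises the reflexive frames. R is not reflexive — not valid.
(D) ◇ψ → ψ (the converse of T) corresponds to R being a subset of the identity. Here R ⊄ identity, so not valid.
(E) ◇□ψ → ψ (the dual of axiom B) characterises the symmetric frames. R is not symmetric — not valid.

A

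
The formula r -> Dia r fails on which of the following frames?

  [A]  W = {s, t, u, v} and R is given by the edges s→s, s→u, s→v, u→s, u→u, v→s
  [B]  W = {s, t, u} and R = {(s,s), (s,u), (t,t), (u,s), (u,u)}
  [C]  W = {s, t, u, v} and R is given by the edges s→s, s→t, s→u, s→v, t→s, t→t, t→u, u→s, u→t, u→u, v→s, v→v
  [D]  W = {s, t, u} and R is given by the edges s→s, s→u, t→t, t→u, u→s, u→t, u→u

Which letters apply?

The schema r -> Dia r is the dual of axiom T; it is valid on a frame iff R is reflexive.
(A) R is not reflexive (not t R t), so the schema fails here.
(B) R is reflexive (each world relates to itself), so the schema is valid here.
(C) R is reflexive (each world relates to itself), so the schema is valid here.
(D) R is reflexive (each world relates to itself), so the schema is valid here.

A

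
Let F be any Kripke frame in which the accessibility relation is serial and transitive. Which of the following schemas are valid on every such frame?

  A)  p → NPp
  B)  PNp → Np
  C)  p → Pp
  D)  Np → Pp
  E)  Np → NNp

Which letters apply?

D, E

(A) p → NPp is axiom B, which corresponds to symmetry. Such an R need not be symmetric — not valid.
(B) PNp → Np is the dual of axiom 5, which corresponds to the euclidean property. Such an R need not be euclidean — not valid.
(C) the dual of axiom T: valid iff R is reflexive. Such an R need not be reflexive — not valid.
(D) Np → Pp is axiom D; it is valid on a frame exactly when R is serial. Every such R is serial, so valid.
(E) axiom 4: valid iff R is transitive. Every such R is transitive — valid.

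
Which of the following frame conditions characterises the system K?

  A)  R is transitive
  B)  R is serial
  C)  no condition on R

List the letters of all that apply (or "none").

(A) this class determines K4, not K.
(B) this class determines D, not K.
(C) K is sound and complete for exactly this class.

C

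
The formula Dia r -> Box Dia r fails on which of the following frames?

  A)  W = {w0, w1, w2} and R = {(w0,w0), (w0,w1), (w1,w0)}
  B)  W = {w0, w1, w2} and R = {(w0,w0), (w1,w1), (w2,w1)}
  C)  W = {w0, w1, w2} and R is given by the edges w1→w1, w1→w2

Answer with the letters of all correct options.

The schema Dia r -> Box Dia r is axiom 5; it is valid on a frame iff R is euclidean.
(A) R is not euclidean (w0 R w1 and w0 R w1 but not w1 R w1), so the schema fails here.
(B) R is euclidean (any two R-successors of the same world are R-related), so the schema is valid here.
(C) R is not euclidean (w1 R w2 and w1 R w1 but not w2 R w1), so the schema fails here.

A, C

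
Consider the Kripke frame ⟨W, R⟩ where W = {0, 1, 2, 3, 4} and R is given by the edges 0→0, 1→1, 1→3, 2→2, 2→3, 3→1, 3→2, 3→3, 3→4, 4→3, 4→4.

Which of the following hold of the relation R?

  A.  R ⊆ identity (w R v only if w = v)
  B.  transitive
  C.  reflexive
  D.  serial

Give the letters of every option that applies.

(A) not ⊆ identity: 1 R 3 with 1 ≠ 3.
(B) not transitive: 1 R 3 and 3 R 2 but not 1 R 2.
(C) reflexive: each world relates to itself.
(D) serial: every world has an R-successor.

C, D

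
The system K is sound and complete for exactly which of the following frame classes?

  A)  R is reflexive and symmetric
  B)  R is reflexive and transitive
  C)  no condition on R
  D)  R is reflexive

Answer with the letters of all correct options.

C

(A) this class determines B (= KTB), not K.
(B) this class determines S4, not K.
(C) K is sound and complete for exactly this class.
(D) this class determines T (= KT), not K.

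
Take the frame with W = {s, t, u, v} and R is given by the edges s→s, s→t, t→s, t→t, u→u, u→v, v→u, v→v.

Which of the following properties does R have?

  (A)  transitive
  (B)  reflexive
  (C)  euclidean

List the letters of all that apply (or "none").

A, B, C

(A) transitive: R is closed under composition.
(B) reflexive: each world relates to itself.
(C) euclidean: any two R-successors of the same world are R-related.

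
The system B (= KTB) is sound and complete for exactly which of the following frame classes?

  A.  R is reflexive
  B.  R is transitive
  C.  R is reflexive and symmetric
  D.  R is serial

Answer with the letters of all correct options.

(A) this class determines T (= KT), not B (= KTB).
(B) this class determines K4, not B (= KTB).
(C) B (= KTB) is sound and complete for exactly this class.
(D) this class determines D, not B (= KTB).

C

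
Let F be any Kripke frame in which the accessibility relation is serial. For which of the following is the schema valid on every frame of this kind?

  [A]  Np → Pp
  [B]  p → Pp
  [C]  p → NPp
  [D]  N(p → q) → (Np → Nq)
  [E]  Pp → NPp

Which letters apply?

(A) Np → Pp is axiom D, which corresponds to seriality. Every such R is serial — valid.
(B) p → Pp is the dual of axiom T, which corresponds to reflexivity. Such an R need not be reflexive — not valid.
(C) p → NPp is axiom B; it is valid on a frame exactly when R is symmetric. Such an R need not be symmetric, so not valid.
(D) this is just K, valid on every normal frame.
(E) axiom 5: valid iff R is euclidean. Such an R need not be euclidean — not valid.

A, D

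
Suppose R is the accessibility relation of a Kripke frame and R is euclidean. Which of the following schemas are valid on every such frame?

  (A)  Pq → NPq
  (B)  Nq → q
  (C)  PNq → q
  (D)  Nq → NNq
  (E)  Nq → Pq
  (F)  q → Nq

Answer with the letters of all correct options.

(A) Pq → NPq is axiom 5; it is valid on a frame exactly when R is euclidean. Every such R is euclidean, so valid.
(B) Nq → q is axiom T, which corresponds to reflexivity. Such an R need not be reflexive — not valid.
(C) PNq → q is the dual of axiom B, which corresponds to symmetry. Such an R need not be symmetric — not valid.
(D) Nq → NNq (axiom 4) characterises the transitive frames. Such an R need not be transitive — not valid.
(E) axiom D: valid iff R is serial. Such an R need not be serial — not valid.
(F) q → Nq is equivalent to ◇p→p; it holds exactly when R ⊆ identity. Such an R need not be a subset of the identity — not valid.

A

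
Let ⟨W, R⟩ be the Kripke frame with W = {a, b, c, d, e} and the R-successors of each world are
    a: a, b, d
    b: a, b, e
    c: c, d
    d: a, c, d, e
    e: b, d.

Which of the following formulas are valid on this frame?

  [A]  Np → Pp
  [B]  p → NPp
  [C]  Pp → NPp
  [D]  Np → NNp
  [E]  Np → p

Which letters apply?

A, B

R is not reflexive: not e R e.
R is symmetric: every R-edge is matched by its reverse.
R is not transitive: a R b and b R e but not a R e.
R is not euclidean: a R b and a R d but not b R d.
R is serial: every world has an R-successor.
(A) Np → Pp is axiom D, which corresponds to seriality. R is serial — valid.
(B) p → NPp is axiom B, which corresponds to symmetry. R is symmetric — valid.
(C) Pp → NPp is axiom 5; it is valid on a frame exactly when R is euclidean. R is not euclidean, so not valid.
(D) Np → NNp (axiom 4) characterises the transitive frames. R is not transitive — not valid.
(E) Np → p (axiom T) characterises the reflexive frames. R is not reflexive — not valid.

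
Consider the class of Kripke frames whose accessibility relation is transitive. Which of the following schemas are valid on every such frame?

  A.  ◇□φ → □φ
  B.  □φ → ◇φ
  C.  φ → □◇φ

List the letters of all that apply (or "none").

(A) ◇□φ → □φ (the dual of axiom 5) characterises the euclidean frames. Such an R need not be euclidean — not valid.
(B) □φ → ◇φ is axiom D; it is valid on a frame exactly when R is serial. Such an R need not be serial, so not valid.
(C) φ → □◇φ (axiom B) characterises the symmetric frames. Such an R need not be symmetric — not valid.

none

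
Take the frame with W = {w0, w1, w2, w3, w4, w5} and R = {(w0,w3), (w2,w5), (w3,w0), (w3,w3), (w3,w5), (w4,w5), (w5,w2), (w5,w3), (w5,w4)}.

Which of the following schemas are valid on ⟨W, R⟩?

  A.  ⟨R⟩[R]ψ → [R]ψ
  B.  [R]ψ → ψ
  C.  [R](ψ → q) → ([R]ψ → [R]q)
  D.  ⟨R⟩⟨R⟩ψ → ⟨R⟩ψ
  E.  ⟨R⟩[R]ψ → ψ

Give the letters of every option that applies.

R is not reflexive: not w0 R w0.
R is symmetric: every R-edge is matched by its reverse.
R is not transitive: w0 R w3 and w3 R w0 but not w0 R w0.
R is not euclidean: w3 R w0 and w3 R w5 but not w0 R w5.
(A) ⟨R⟩[R]ψ → [R]ψ is the dual of axiom 5; it is valid on a frame exactly when R is euclidean. R is not euclidean, so not valid.
(B) [R]ψ → ψ is axiom T, which corresponds to reflexivity. R is not reflexive — not valid.
(C) this is just K, valid on every normal frame.
(D) the dual of axiom 4: valid iff R is transitive. R is not transitive — not valid.
(E) ⟨R⟩[R]ψ → ψ is the dual of axiom B; it is valid on a frame exactly when R is symmetric. R is symmetric, so valid.

C, E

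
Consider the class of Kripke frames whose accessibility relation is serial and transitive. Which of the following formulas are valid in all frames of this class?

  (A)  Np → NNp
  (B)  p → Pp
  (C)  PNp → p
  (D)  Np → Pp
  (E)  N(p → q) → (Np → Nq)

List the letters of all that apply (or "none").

(A) axiom 4: valid iff R is transitive. Every such R is transitive — valid.
(B) p → Pp is the dual of axiom T, which corresponds to reflexivity. Such an R need not be reflexive — not valid.
(C) PNp → p is the dual of axiom B, which corresponds to symmetry. Such an R need not be symmetric — not valid.
(D) Np → Pp is axiom D, which corresponds to seriality. Every such R is serial — valid.
(E) N(p → q) → (Np → Nq) is axiom K, valid on every Kripke frame — valid.

A, D, E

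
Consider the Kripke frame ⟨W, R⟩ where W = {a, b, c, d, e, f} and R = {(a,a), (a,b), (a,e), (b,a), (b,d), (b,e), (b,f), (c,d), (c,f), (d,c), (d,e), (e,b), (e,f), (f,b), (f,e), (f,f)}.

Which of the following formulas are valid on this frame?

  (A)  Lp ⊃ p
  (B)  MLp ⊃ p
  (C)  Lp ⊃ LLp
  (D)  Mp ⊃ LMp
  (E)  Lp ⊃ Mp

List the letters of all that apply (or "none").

R is not reflexive: not b R b.
R is not symmetric: a R e but not e R a.
R is not transitive: a R b and b R d but not a R d.
R is not euclidean: a R e and a R a but not e R a.
R is serial: every world has an R-successor.
(A) Lp ⊃ p is axiom T, which corresponds to reflexivity. R is not reflexive — not valid.
(B) MLp ⊃ p (the dual of axiom B) characterises the symmetric frames. R is not symmetric — not valid.
(C) Lp ⊃ LLp is axiom 4, which corresponds to transitivity. R is not transitive — not valid.
(D) Mp ⊃ LMp (axiom 5) characterises the euclidean frames. R is not euclidean — not valid.
(E) Lp ⊃ Mp is axiom D; it is valid on a frame exactly when R is serial. R is serial, so valid.

E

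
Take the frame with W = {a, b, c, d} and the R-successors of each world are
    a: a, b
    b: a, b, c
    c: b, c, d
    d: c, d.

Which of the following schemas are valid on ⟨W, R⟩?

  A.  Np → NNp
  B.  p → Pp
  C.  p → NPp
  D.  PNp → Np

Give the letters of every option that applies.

R is reflexive: each world relates to itself.
R is symmetric: every R-edge is matched by its reverse.
R is not transitive: a R b and b R c but not a R c.
R is not euclidean: b R a and b R c but not a R c.
(A) Np → NNp is axiom 4; it is valid on a frame exactly when R is transitive. R is not transitive, so not valid.
(B) p → Pp (the dual of axiom T) characterises the reflexive frames. R is reflexive — valid.
(C) p → NPp (axiom B) characterises the symmetric frames. R is symmetric — valid.
(D) PNp → Np is the dual of axiom 5; it is valid on a frame exactly when R is euclidean. R is not euclidean, so not valid.

B, C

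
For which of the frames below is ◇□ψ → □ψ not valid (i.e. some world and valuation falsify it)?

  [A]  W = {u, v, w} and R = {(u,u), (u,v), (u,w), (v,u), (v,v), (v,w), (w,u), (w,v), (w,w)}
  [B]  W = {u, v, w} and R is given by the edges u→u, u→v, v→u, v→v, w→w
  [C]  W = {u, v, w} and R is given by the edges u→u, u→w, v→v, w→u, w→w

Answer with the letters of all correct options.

The schema ◇□ψ → □ψ is the dual of axiom 5; it is valid on a frame iff R is euclidean.
(A) R is euclidean (any two R-successors of the same world are R-related), so the schema is valid here.
(B) R is euclidean (any two R-successors of the same world are R-related), so the schema is valid here.
(C) R is euclidean (any two R-successors of the same world are R-related), so the schema is valid here.

none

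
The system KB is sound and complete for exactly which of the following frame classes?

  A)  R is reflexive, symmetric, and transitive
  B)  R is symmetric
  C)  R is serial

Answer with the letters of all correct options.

B

(A) this class determines S5, not KB.
(B) KB is sound and complete for exactly this class.
(C) this class determines D, not KB.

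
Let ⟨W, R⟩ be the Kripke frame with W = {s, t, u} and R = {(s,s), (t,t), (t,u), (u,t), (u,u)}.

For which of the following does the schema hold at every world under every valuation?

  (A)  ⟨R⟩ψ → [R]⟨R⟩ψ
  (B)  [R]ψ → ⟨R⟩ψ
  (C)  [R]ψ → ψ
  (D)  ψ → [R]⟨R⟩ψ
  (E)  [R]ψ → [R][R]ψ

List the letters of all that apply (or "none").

A, B, C, D, E

R is reflexive: each world relates to itself.
R is symmetric: every R-edge is matched by its reverse.
R is transitive: R is closed under composition.
R is euclidean: any two R-successors of the same world are R-related.
R is serial: every world has an R-successor.
(A) ⟨R⟩ψ → [R]⟨R⟩ψ is axiom 5, which corresponds to the euclidean property. R is euclidean — valid.
(B) [R]ψ → ⟨R⟩ψ is axiom D, which corresponds to seriality. R is serial — valid.
(C) [R]ψ → ψ is axiom T, which corresponds to reflexivity. R is reflexive — valid.
(D) ψ → [R]⟨R⟩ψ is axiom B, which corresponds to symmetry. R is symmetric — valid.
(E) axiom 4: valid iff R is transitive. R is transitive — valid.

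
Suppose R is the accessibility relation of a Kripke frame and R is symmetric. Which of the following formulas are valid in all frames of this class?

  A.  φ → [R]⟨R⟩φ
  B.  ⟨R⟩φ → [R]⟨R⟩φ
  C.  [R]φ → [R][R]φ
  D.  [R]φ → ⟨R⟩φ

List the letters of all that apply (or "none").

(A) φ → [R]⟨R⟩φ is axiom B, which corresponds to symmetry. Every such R is symmetric — valid.
(B) axiom 5: valid iff R is euclidean. Such an R need not be euclidean — not valid.
(C) axiom 4: valid iff R is transitive. Such an R need not be transitive — not valid.
(D) [R]φ → ⟨R⟩φ is axiom D; it is valid on a frame exactly when R is serial. Such an R need not be serial, so not valid.

A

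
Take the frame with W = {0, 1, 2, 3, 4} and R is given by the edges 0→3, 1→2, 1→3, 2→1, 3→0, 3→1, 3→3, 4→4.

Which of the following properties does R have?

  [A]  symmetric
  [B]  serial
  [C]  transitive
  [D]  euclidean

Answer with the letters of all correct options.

A, B

(A) symmetric: every R-edge is matched by its reverse.
(B) serial: every world has an R-successor.
(C) not transitive: 0 R 3 and 3 R 0 but not 0 R 0.
(D) not euclidean: 1 R 2 and 1 R 3 but not 2 R 3.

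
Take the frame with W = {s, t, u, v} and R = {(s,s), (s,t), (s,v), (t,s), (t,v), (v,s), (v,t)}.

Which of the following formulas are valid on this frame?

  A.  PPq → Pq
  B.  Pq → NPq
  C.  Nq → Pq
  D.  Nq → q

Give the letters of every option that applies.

R is not reflexive: not t R t.
R is not transitive: t R s and s R t but not t R t.
R is not euclidean: s R t and s R t but not t R t.
R is not serial: u has no R-successor.
(A) the dual of axiom 4: valid iff R is transitive. R is not transitive — not valid.
(B) Pq → NPq is axiom 5, which corresponds to the euclidean property. R is not euclidean — not valid.
(C) Nq → Pq is axiom D; it is valid on a frame exactly when R is serial. R is not serial, so not valid.
(D) axiom T: valid iff R is reflexive. R is not reflexive — not valid.

none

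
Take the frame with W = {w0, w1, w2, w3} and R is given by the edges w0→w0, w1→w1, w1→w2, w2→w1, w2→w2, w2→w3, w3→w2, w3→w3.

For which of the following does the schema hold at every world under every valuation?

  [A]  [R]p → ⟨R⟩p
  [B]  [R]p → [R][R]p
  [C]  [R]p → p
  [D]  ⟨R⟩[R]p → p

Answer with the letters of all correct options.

R is reflexive: each world relates to itself.
R is symmetric: every R-edge is matched by its reverse.
R is not transitive: w1 R w2 and w2 R w3 but not w1 R w3.
R is serial: every world has an R-successor.
(A) [R]p → ⟨R⟩p (axiom D) characterises the serial frames. R is serial — valid.
(B) [R]p → [R][R]p is axiom 4; it is valid on a frame exactly when R is transitive. R is not transitive, so not valid.
(C) [R]p → p (axiom T) characterises the reflexive frames. R is reflexive — valid.
(D) ⟨R⟩[R]p → p is the dual of axiom B, which corresponds to symmetry. R is symmetric — valid.

A, C, D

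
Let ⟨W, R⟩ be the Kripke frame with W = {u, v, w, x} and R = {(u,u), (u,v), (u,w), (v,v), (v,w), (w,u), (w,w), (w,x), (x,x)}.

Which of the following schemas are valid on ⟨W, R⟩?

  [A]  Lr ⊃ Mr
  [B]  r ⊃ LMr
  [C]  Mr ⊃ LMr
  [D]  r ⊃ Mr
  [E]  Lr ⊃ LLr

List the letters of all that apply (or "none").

R is reflexive: each world relates to itself.
R is not symmetric: u R v but not v R u.
R is not transitive: u R w and w R x but not u R x.
R is not euclidean: u R v and u R u but not v R u.
R is serial: every world has an R-successor.
(A) Lr ⊃ Mr is axiom D; it is valid on a frame exactly when R is serial. R is serial, so valid.
(B) r ⊃ LMr (axiom B) characterises the symmetric frames. R is not symmetric — not valid.
(C) Mr ⊃ LMr is axiom 5, which corresponds to the euclidean property. R is not euclidean — not valid.
(D) r ⊃ Mr (the dual of axiom T) characterises the reflexive frames. R is reflexive — valid.
(E) Lr ⊃ LLr (axiom 4) characterises the transitive frames. R is not transitive — not valid.

A, D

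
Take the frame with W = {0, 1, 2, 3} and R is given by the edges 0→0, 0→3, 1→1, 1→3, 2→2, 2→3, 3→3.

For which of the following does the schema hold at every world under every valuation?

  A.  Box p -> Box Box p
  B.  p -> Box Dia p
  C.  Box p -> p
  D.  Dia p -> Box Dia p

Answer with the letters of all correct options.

R is reflexive: each world relates to itself.
R is not symmetric: 0 R 3 but not 3 R 0.
R is transitive: R is closed under composition.
R is not euclidean: 0 R 3 and 0 R 0 but not 3 R 0.
(A) Box p -> Box Box p is axiom 4; it is valid on a frame exactly when R is transitive. R is transitive, so valid.
(B) axiom B: valid iff R is symmetric. R is not symmetric — not valid.
(C) Box p -> p (axiom T) characterises the reflexive frames. R is reflexive — valid.
(D) Dia p -> Box Dia p (axiom 5) characterises the euclidean frames. R is not euclidean — not valid.

A, C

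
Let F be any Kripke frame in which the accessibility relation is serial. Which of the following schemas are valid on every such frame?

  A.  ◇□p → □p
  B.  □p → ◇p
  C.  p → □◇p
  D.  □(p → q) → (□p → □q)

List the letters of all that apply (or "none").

(A) ◇□p → □p (the dual of axiom 5) characterises the euclidean frames. Such an R need not be euclidean — not valid.
(B) □p → ◇p (axiom D) characterises the serial frames. Every such R is serial — valid.
(C) p → □◇p (axiom B) characterises the symmetric frames. Such an R need not be symmetric — not valid.
(D) this is just K, valid on every normal frame.

B, D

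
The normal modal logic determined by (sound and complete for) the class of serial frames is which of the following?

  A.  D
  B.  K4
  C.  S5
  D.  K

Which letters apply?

(A) D is determined by exactly this class.
(B) K4 is determined by the class of transitive frames.
(C) S5 is determined by the class of reflexive, symmetric, and transitive frames.
(D) K is determined by the class of arbitrary frames.

A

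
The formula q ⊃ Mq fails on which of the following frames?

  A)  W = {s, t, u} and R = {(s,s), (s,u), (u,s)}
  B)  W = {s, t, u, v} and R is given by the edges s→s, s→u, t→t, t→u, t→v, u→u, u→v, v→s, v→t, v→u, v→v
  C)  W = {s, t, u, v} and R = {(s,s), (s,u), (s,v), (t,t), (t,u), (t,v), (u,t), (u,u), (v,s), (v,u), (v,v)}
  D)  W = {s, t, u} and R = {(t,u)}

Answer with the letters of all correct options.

A, D

The schema q ⊃ Mq is the dual of axiom T; it is valid on a frame iff R is reflexive.
(A) R is not reflexive (not t R t), so the schema fails here.
(B) R is reflexive (each world relates to itself), so the schema is valid here.
(C) R is reflexive (each world relates to itself), so the schema is valid here.
(D) R is not reflexive (not s R s), so the schema fails here.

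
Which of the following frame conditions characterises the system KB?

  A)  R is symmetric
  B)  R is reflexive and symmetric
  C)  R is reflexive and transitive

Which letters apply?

(A) KB is sound and complete for exactly this class.
(B) this class determines B (= KTB), not KB.
(C) this class determines S4, not KB.

A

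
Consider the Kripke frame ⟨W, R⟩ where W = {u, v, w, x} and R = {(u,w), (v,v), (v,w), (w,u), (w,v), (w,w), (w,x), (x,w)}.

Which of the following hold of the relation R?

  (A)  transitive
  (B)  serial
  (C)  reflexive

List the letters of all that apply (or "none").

B

(A) not transitive: u R w and w R u but not u R u.
(B) serial: every world has an R-successor.
(C) not reflexive: not u R u.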